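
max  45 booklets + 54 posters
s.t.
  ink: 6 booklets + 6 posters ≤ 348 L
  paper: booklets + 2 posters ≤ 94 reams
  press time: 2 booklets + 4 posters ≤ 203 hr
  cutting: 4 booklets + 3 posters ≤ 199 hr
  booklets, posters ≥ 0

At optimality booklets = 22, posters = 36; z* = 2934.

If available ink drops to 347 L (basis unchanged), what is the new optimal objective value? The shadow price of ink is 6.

Δb = -1, so new z* = 2934 + (6)·(-1) = 2934 − 6 = 2928.

2928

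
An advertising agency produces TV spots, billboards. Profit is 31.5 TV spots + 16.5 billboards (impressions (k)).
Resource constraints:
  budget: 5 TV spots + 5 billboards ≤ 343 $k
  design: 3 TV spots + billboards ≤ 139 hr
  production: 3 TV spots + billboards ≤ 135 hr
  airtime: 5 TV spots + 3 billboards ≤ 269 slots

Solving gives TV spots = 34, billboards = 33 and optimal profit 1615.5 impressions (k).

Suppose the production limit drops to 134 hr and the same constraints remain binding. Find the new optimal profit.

1612.5

At the optimum: budget uses 335 of 343 (slack = 8); design uses 135 of 139 (slack = 4); production uses 135 of 135 (binding); airtime uses 269 of 269 (binding).
By complementary slackness, y = 0 for the non-binding constraints.
Dual feasibility on the basic columns requires 3·y_production + 5·y_airtime = 31.5, 1·y_production + 3·y_airtime = 16.5.
→ y_production = 3 and y_airtime = 4.5.
Δz = y_production·Δb = 3 × (-1) = -3, so new z* = 1615.5 − 3 = 1612.5.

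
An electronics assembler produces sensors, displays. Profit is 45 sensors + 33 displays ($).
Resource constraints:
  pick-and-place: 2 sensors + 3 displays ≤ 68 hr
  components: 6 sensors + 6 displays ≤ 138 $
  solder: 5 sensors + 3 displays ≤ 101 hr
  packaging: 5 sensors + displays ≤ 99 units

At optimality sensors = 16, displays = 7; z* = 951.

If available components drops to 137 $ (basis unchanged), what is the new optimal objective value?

Binding: components and solder. Non-binding: pick-and-place (15 unused), packaging (12 unused).
By complementary slackness, y = 0 for the non-binding constraints.
Dual feasibility on the basic columns requires 6·y_components + 5·y_solder = 45, 6·y_components + 3·y_solder = 33.
Solving: y_components = 2.5, y_solder = 6.
Δz = y_components·Δb = 2.5 × (-1) = -2.5, so new z* = 951 − 2.5 = 948.5.

948.5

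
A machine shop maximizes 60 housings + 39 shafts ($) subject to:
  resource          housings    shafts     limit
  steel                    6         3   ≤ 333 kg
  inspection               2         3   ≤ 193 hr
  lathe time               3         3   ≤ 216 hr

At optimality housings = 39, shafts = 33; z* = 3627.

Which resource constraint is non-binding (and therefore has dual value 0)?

inspection

steel: 333/333 (binding)
inspection: 177/193 (slack 16)
lathe time: 216/216 (binding)
By complementary slackness, a constraint with positive slack has shadow price 0 → inspection.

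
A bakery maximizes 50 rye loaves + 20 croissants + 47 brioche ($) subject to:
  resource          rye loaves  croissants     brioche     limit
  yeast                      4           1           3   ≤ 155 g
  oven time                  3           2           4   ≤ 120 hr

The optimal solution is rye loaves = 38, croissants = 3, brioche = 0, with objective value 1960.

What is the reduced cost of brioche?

Both yeast and oven time are binding at x*.
Dual feasibility on the basic columns requires 4·y_yeast + 3·y_oven time = 50, 1·y_yeast + 2·y_oven time = 20.
This yields shadow prices y_yeast = 8, y_oven time = 6.
Reduced cost of brioche: c₃ − yᵀa₃ = 47 − (8·3 + 6·4) = 47 − 48 = -1.

-1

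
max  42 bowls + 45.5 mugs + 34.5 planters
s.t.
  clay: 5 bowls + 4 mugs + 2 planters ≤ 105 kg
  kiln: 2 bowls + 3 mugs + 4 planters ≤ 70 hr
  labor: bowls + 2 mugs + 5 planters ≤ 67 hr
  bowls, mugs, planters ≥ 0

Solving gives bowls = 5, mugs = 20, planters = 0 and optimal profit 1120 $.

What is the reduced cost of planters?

At the optimum: clay uses 105 of 105 (binding); kiln uses 70 of 70 (binding); labor uses 45 of 67 (slack = 22).
Since labor is not tight, its dual is 0.
Dual feasibility on the basic columns requires 5·y_clay + 2·y_kiln = 42, 4·y_clay + 3·y_kiln = 45.5.
Solving: y_clay = 5, y_kiln = 8.5.
Reduced cost of planters: c₃ − yᵀa₃ = 34.5 − (5·2 + 8.5·4) = 34.5 − 44 = -9.5.

-9.5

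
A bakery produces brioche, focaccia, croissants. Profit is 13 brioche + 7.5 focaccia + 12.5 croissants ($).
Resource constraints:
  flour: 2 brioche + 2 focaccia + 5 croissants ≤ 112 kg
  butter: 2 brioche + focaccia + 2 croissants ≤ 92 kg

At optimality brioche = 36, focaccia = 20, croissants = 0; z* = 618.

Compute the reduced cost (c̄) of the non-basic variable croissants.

Both flour and butter are binding at x*.
From A_Bᵀ y = c: 2·y_flour + 2·y_butter = 13; 2·y_flour + 1·y_butter = 7.5.
This yields shadow prices y_flour = 1, y_butter = 5.5.
Reduced cost of croissants: c₃ − yᵀa₃ = 12.5 − (1·5 + 5.5·2) = 12.5 − 16 = -3.5.

-3.5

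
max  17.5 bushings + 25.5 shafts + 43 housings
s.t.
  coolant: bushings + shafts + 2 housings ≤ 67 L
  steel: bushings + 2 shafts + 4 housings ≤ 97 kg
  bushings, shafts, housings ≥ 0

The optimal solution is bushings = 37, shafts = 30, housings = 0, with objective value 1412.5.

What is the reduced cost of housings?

-8

Check each constraint at x*: coolant 67/67 (tight); steel 97/97 (tight).
The binding rows give the dual system: 1·y_coolant + 1·y_steel = 17.5 and 1·y_coolant + 2·y_steel = 25.5.
Solving: y_coolant = 9.5, y_steel = 8.
Reduced cost of housings: c₃ − yᵀa₃ = 43 − (9.5·2 + 8·4) = 43 − 51 = -8.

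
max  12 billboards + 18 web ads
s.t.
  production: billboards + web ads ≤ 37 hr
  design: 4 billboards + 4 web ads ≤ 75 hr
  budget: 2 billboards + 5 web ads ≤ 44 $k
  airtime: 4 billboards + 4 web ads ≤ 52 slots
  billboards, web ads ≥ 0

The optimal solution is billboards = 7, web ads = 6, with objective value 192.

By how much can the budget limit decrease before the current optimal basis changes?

18

Binding constraints: budget, airtime. The basis is B = [[2,5],[4,4]] with det -12.
Per unit decrease in budget, x* moves by d = (0.3333, -0.3333).
The basis stays optimal until web ads reaches 0; allowable decrease = 18 $k.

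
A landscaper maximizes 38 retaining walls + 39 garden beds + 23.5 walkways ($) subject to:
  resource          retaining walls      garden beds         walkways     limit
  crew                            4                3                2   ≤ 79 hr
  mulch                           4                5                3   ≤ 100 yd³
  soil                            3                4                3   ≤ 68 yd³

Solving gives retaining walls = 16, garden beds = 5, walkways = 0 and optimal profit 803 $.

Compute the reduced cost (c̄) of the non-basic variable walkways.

-4.5

At the optimum: crew uses 79 of 79 (binding); mulch uses 89 of 100 (slack = 11); soil uses 68 of 68 (binding).
By complementary slackness, y = 0 for the non-binding constraint.
Dual feasibility on the basic columns requires 4·y_crew + 3·y_soil = 38, 3·y_crew + 4·y_soil = 39.
→ y_crew = 5 and y_soil = 6.
Reduced cost of walkways: c₃ − yᵀa₃ = 23.5 − (5·2 + 6·3) = 23.5 − 28 = -4.5.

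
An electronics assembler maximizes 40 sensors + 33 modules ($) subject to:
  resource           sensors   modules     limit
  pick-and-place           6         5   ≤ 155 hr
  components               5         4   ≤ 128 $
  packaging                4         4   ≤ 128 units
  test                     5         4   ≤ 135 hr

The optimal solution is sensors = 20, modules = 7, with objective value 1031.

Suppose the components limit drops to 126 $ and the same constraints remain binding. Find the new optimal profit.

Check each constraint at x*: pick-and-place 155/155 (tight); components 128/128 (tight); packaging 108/128 (slack 20); test 128/135 (slack 7).
Slack constraints have shadow price 0 (complementary slackness).
From A_Bᵀ y = c: 6·y_pick-and-place + 5·y_components = 40; 5·y_pick-and-place + 4·y_components = 33.
This yields shadow prices y_pick-and-place = 5, y_components = 2.
Δz = y_components·Δb = 2 × (-2) = -4, so new z* = 1031 − 4 = 1027.

1027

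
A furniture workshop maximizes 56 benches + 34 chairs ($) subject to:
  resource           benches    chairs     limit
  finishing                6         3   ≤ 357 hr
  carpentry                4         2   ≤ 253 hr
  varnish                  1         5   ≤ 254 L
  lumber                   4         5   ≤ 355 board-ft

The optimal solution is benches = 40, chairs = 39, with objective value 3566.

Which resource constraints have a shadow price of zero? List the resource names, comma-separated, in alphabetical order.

finishing: 357/357 (binding)
carpentry: 238/253 (slack 15)
varnish: 235/254 (slack 19)
lumber: 355/355 (binding)
By complementary slackness, a constraint with positive slack has shadow price 0 → carpentry, varnish.

carpentry, varnish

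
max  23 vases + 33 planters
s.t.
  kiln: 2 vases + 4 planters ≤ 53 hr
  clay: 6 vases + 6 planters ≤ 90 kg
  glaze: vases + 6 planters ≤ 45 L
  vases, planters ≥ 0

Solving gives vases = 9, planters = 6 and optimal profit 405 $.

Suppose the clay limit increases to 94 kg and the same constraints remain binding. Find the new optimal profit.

419

At the optimum: kiln uses 42 of 53 (slack = 11); clay uses 90 of 90 (binding); glaze uses 45 of 45 (binding).
Slack constraints have shadow price 0 (complementary slackness).
From A_Bᵀ y = c: 6·y_clay + 1·y_glaze = 23; 6·y_clay + 6·y_glaze = 33.
→ y_clay = 3.5 and y_glaze = 2.
Δz = y_clay·Δb = 3.5 × (4) = 14, so new z* = 405 + 14 = 419.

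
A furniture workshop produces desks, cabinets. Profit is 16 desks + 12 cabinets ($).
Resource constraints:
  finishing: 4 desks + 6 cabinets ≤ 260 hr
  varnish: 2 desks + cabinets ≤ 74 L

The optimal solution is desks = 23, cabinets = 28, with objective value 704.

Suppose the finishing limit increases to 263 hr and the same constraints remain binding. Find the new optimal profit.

707

At the optimum: finishing uses 260 of 260 (binding); varnish uses 74 of 74 (binding).
The binding rows give the dual system: 4·y_finishing + 2·y_varnish = 16 and 6·y_finishing + 1·y_varnish = 12.
Solving: y_finishing = 1, y_varnish = 6.
Δz = y_finishing·Δb = 1 × (3) = 3, so new z* = 704 + 3 = 707.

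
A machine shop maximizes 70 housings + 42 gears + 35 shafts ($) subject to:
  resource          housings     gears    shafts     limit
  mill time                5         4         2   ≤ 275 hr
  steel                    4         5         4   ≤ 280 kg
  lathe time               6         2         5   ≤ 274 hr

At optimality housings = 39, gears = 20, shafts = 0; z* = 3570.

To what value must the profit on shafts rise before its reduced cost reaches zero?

At the optimum: mill time uses 275 of 275 (binding); steel uses 256 of 280 (slack = 24); lathe time uses 274 of 274 (binding).
By complementary slackness, y = 0 for the non-binding constraint.
Dual feasibility on the basic columns requires 5·y_mill time + 6·y_lathe time = 70, 4·y_mill time + 2·y_lathe time = 42.
This yields shadow prices y_mill time = 8, y_lathe time = 5.
shafts enters the basis when its profit ≥ yᵀa₃ = 8·2 + 5·5 = 41.

41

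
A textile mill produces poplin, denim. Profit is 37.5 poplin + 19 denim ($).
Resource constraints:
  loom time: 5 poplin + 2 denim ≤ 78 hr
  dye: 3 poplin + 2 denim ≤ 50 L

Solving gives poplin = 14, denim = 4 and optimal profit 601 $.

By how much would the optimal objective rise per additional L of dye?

At the optimum: loom time uses 78 of 78 (binding); dye uses 50 of 50 (binding).
The binding rows give the dual system: 5·y_loom time + 3·y_dye = 37.5 and 2·y_loom time + 2·y_dye = 19.
→ y_loom time = 4.5 and y_dye = 5.
Shadow price of dye = 5.

5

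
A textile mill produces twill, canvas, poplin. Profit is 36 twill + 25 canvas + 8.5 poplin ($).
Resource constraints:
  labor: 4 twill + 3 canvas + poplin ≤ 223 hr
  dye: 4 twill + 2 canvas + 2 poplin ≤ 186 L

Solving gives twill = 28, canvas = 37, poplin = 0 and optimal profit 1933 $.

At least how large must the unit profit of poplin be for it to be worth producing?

Both labor and dye are binding at x*.
From A_Bᵀ y = c: 4·y_labor + 4·y_dye = 36; 3·y_labor + 2·y_dye = 25.
→ y_labor = 7 and y_dye = 2.
poplin enters the basis when its profit ≥ yᵀa₃ = 7·1 + 2·2 = 11.

11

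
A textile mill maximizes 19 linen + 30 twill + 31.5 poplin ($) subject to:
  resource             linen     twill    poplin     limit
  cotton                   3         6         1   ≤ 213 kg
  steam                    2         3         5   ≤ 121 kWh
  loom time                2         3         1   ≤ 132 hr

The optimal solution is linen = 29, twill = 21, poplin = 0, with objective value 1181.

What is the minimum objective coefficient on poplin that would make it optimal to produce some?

Check each constraint at x*: cotton 213/213 (tight); steam 121/121 (tight); loom time 121/132 (slack 11).
Since loom time is not tight, its dual is 0.
From A_Bᵀ y = c: 3·y_cotton + 2·y_steam = 19; 6·y_cotton + 3·y_steam = 30.
Solving: y_cotton = 1, y_steam = 8.
poplin enters the basis when its profit ≥ yᵀa₃ = 1·1 + 8·5 = 41.

41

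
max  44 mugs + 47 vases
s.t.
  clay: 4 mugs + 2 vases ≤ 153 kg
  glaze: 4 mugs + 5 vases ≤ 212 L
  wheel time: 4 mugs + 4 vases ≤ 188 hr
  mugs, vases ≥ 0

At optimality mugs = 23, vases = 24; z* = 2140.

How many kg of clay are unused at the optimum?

13

clay used = 4·23 + 2·24 = 140; slack = 153 − 140 = 13.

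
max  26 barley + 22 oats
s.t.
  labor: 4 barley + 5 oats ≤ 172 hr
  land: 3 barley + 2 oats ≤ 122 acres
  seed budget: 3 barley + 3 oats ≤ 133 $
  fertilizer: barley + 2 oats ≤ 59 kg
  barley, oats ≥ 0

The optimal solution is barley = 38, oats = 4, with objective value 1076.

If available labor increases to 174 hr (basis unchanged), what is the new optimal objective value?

1080

Binding: labor and land. Non-binding: seed budget (7 unused), fertilizer (13 unused).
Since seed budget, fertilizer are not tight, their duals are 0.
Dual feasibility on the basic columns requires 4·y_labor + 3·y_land = 26, 5·y_labor + 2·y_land = 22.
This yields shadow prices y_labor = 2, y_land = 6.
Δz = y_labor·Δb = 2 × (2) = 4, so new z* = 1076 + 4 = 1080.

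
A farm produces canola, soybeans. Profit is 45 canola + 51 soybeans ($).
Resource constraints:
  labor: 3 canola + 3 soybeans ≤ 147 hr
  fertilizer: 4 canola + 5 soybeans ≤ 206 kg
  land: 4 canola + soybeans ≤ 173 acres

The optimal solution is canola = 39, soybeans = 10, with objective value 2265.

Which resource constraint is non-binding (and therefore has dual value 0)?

labor: 147/147 (binding)
fertilizer: 206/206 (binding)
land: 166/173 (slack 7)
By complementary slackness, a constraint with positive slack has shadow price 0 → land.

land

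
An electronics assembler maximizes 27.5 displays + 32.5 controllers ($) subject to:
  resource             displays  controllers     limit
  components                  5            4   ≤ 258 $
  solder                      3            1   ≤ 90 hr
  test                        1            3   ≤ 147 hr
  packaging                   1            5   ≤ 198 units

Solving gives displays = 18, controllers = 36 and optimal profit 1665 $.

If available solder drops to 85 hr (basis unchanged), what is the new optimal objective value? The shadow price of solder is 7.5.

Δb = -5, so new z* = 1665 + (7.5)·(-5) = 1665 − 37.5 = 1627.5.

1627.5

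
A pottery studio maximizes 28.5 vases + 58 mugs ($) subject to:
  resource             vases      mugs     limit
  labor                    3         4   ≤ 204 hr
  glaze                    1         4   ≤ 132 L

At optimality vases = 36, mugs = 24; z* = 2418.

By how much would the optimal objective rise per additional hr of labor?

7

Check each constraint at x*: labor 204/204 (tight); glaze 132/132 (tight).
From A_Bᵀ y = c: 3·y_labor + 1·y_glaze = 28.5; 4·y_labor + 4·y_glaze = 58.
This yields shadow prices y_labor = 7, y_glaze = 7.5.
Shadow price of labor = 7.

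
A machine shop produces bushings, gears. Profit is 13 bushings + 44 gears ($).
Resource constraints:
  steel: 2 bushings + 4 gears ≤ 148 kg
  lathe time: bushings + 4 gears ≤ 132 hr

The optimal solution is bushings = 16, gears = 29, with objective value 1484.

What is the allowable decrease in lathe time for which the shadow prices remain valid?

Binding constraints: steel, lathe time. The basis is B = [[2,4],[1,4]] with det 4.
Per unit decrease in lathe time, x* moves by d = (1, -0.5).
The basis stays optimal until gears reaches 0; allowable decrease = 58 hr.

58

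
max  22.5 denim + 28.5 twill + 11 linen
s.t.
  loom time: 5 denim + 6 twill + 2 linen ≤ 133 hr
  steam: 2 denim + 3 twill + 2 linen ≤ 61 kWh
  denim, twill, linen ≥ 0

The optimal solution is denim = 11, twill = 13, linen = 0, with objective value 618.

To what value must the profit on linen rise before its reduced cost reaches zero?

Both loom time and steam are binding at x*.
Dual feasibility on the basic columns requires 5·y_loom time + 2·y_steam = 22.5, 6·y_loom time + 3·y_steam = 28.5.
This yields shadow prices y_loom time = 3.5, y_steam = 2.5.
linen enters the basis when its profit ≥ yᵀa₃ = 3.5·2 + 2.5·2 = 12.

12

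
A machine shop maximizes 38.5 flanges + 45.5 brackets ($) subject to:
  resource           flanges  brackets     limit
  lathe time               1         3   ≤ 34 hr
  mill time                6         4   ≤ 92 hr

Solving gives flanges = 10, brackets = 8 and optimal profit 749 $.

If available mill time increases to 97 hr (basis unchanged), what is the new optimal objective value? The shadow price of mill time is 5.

Δb = 5, so new z* = 749 + (5)·(5) = 749 + 25 = 774.

774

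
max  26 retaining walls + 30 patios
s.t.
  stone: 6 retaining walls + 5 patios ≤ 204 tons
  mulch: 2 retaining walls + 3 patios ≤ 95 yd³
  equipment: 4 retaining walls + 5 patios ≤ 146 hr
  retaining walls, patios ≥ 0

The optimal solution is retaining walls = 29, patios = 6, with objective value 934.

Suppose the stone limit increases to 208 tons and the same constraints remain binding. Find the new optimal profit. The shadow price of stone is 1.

Δb = 4, so new z* = 934 + (1)·(4) = 934 + 4 = 938.

938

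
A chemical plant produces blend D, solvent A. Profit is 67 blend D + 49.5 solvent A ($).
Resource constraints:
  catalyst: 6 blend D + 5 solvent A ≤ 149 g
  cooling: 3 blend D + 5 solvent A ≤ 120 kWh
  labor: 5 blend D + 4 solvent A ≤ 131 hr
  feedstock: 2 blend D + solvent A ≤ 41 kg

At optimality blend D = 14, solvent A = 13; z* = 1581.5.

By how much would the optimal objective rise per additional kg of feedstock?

At the optimum: catalyst uses 149 of 149 (binding); cooling uses 107 of 120 (slack = 13); labor uses 122 of 131 (slack = 9); feedstock uses 41 of 41 (binding).
Since cooling, labor are not tight, their duals are 0.
From A_Bᵀ y = c: 6·y_catalyst + 2·y_feedstock = 67; 5·y_catalyst + 1·y_feedstock = 49.5.
Solving: y_catalyst = 8, y_feedstock = 9.5.
Shadow price of feedstock = 9.5.

9.5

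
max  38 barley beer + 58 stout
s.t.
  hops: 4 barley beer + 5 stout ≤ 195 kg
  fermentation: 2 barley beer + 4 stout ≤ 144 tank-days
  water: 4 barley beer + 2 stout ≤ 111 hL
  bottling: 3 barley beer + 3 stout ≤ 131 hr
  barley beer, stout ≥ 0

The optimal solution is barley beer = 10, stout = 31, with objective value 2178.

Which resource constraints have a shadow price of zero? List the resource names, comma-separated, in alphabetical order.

hops: 195/195 (binding)
fermentation: 144/144 (binding)
water: 102/111 (slack 9)
bottling: 123/131 (slack 8)
By complementary slackness, a constraint with positive slack has shadow price 0 → bottling, water.

bottling, water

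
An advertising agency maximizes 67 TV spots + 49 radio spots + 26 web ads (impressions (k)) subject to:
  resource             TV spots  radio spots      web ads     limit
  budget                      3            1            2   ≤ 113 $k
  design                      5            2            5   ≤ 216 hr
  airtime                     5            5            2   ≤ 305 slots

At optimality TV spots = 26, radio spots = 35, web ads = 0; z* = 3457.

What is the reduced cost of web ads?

At the optimum: budget uses 113 of 113 (binding); design uses 200 of 216 (slack = 16); airtime uses 305 of 305 (binding).
By complementary slackness, y = 0 for the non-binding constraint.
The binding rows give the dual system: 3·y_budget + 5·y_airtime = 67 and 1·y_budget + 5·y_airtime = 49.
This yields shadow prices y_budget = 9, y_airtime = 8.
Reduced cost of web ads: c₃ − yᵀa₃ = 26 − (9·2 + 8·2) = 26 − 34 = -8.

-8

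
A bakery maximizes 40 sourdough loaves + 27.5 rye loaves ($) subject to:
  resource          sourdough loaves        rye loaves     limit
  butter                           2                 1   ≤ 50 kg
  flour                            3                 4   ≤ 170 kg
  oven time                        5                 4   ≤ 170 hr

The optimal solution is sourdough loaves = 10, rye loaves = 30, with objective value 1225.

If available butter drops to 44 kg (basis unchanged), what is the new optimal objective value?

1180

At the optimum: butter uses 50 of 50 (binding); flour uses 150 of 170 (slack = 20); oven time uses 170 of 170 (binding).
Since flour is not tight, its dual is 0.
Dual feasibility on the basic columns requires 2·y_butter + 5·y_oven time = 40, 1·y_butter + 4·y_oven time = 27.5.
Solving: y_butter = 7.5, y_oven time = 5.
Δz = y_butter·Δb = 7.5 × (-6) = -45, so new z* = 1225 − 45 = 1180.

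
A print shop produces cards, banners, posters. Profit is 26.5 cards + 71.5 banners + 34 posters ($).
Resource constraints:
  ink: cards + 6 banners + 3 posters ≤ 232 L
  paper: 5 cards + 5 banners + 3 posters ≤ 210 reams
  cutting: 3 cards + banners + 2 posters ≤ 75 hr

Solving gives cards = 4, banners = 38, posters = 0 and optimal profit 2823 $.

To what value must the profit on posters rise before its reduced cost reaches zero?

37.5

Binding: ink and paper. Non-binding: cutting (25 unused).
By complementary slackness, y = 0 for the non-binding constraint.
The binding rows give the dual system: 1·y_ink + 5·y_paper = 26.5 and 6·y_ink + 5·y_paper = 71.5.
This yields shadow prices y_ink = 9, y_paper = 3.5.
posters enters the basis when its profit ≥ yᵀa₃ = 9·3 + 3.5·3 = 37.5.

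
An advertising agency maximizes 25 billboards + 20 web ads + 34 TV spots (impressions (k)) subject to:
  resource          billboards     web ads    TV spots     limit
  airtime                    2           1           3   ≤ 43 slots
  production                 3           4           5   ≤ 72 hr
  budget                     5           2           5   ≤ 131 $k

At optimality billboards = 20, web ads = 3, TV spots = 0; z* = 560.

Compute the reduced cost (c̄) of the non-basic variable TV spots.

Check each constraint at x*: airtime 43/43 (tight); production 72/72 (tight); budget 106/131 (slack 25).
Since budget is not tight, its dual is 0.
The binding rows give the dual system: 2·y_airtime + 3·y_production = 25 and 1·y_airtime + 4·y_production = 20.
→ y_airtime = 8 and y_production = 3.
Reduced cost of TV spots: c₃ − yᵀa₃ = 34 − (8·3 + 3·5) = 34 − 39 = -5.

-5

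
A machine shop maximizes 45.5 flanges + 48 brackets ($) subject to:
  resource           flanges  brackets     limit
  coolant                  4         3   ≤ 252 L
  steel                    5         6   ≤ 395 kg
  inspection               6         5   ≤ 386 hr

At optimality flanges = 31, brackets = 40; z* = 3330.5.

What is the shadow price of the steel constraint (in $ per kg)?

5.5

At the optimum: coolant uses 244 of 252 (slack = 8); steel uses 395 of 395 (binding); inspection uses 386 of 386 (binding).
Since coolant is not tight, its dual is 0.
From A_Bᵀ y = c: 5·y_steel + 6·y_inspection = 45.5; 6·y_steel + 5·y_inspection = 48.
→ y_steel = 5.5 and y_inspection = 3.
Shadow price of steel = 5.5.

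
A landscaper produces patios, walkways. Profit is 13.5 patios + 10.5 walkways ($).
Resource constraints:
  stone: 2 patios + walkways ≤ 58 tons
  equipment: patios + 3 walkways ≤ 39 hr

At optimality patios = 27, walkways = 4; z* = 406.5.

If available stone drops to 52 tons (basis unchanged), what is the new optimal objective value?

At the optimum: stone uses 58 of 58 (binding); equipment uses 39 of 39 (binding).
The binding rows give the dual system: 2·y_stone + 1·y_equipment = 13.5 and 1·y_stone + 3·y_equipment = 10.5.
Solving: y_stone = 6, y_equipment = 1.5.
Δz = y_stone·Δb = 6 × (-6) = -36, so new z* = 406.5 − 36 = 370.5.

370.5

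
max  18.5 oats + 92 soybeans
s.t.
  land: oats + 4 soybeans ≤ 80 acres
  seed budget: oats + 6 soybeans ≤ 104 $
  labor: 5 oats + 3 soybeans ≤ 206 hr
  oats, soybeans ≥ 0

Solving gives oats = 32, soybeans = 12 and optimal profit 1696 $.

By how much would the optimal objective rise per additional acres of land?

At the optimum: land uses 80 of 80 (binding); seed budget uses 104 of 104 (binding); labor uses 196 of 206 (slack = 10).
Slack constraints have shadow price 0 (complementary slackness).
Dual feasibility on the basic columns requires 1·y_land + 1·y_seed budget = 18.5, 4·y_land + 6·y_seed budget = 92.
This yields shadow prices y_land = 9.5, y_seed budget = 9.
Shadow price of land = 9.5.

9.5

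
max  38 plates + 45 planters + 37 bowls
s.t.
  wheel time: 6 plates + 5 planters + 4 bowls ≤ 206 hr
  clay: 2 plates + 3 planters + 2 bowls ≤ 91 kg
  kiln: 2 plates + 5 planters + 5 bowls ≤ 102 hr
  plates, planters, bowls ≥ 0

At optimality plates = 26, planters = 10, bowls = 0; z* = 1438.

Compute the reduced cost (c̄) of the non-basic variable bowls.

At the optimum: wheel time uses 206 of 206 (binding); clay uses 82 of 91 (slack = 9); kiln uses 102 of 102 (binding).
Since clay is not tight, its dual is 0.
From A_Bᵀ y = c: 6·y_wheel time + 2·y_kiln = 38; 5·y_wheel time + 5·y_kiln = 45.
Solving: y_wheel time = 5, y_kiln = 4.
Reduced cost of bowls: c₃ − yᵀa₃ = 37 − (5·4 + 4·5) = 37 − 40 = -3.

-3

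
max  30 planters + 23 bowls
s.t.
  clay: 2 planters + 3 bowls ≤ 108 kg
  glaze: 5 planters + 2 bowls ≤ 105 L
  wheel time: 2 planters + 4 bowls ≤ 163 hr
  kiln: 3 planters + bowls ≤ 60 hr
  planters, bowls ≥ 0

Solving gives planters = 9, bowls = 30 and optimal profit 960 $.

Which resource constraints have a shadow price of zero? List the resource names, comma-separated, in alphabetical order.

clay: 108/108 (binding)
glaze: 105/105 (binding)
wheel time: 138/163 (slack 25)
kiln: 57/60 (slack 3)
By complementary slackness, a constraint with positive slack has shadow price 0 → kiln, wheel time.

kiln, wheel time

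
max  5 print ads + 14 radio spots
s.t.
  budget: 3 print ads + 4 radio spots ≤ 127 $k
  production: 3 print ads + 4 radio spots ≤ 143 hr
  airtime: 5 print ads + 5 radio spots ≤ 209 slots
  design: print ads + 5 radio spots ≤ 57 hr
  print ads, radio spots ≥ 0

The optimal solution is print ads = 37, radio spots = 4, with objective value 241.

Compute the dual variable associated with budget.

Binding: budget and design. Non-binding: production (16 unused), airtime (4 unused).
Slack constraints have shadow price 0 (complementary slackness).
The binding rows give the dual system: 3·y_budget + 1·y_design = 5 and 4·y_budget + 5·y_design = 14.
Solving: y_budget = 1, y_design = 2.
Shadow price of budget = 1.

1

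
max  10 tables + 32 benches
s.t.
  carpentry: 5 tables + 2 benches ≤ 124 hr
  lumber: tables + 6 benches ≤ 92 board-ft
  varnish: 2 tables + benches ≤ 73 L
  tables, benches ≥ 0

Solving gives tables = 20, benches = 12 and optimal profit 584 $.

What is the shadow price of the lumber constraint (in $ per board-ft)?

5

At the optimum: carpentry uses 124 of 124 (binding); lumber uses 92 of 92 (binding); varnish uses 52 of 73 (slack = 21).
By complementary slackness, y = 0 for the non-binding constraint.
The binding rows give the dual system: 5·y_carpentry + 1·y_lumber = 10 and 2·y_carpentry + 6·y_lumber = 32.
This yields shadow prices y_carpentry = 1, y_lumber = 5.
Shadow price of lumber = 5.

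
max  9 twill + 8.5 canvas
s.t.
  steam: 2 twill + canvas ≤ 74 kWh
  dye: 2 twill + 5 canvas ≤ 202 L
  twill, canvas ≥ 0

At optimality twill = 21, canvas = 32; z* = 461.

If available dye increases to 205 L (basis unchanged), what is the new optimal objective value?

Both steam and dye are binding at x*.
The binding rows give the dual system: 2·y_steam + 2·y_dye = 9 and 1·y_steam + 5·y_dye = 8.5.
→ y_steam = 3.5 and y_dye = 1.
Δz = y_dye·Δb = 1 × (3) = 3, so new z* = 461 + 3 = 464.

464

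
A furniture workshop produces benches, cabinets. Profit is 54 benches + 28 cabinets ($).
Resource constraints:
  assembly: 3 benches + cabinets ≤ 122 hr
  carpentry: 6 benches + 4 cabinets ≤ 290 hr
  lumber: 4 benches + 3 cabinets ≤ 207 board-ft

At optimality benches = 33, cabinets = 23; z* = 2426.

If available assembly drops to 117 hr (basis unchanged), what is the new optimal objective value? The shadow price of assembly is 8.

2386

Δb = -5, so new z* = 2426 + (8)·(-5) = 2426 − 40 = 2386.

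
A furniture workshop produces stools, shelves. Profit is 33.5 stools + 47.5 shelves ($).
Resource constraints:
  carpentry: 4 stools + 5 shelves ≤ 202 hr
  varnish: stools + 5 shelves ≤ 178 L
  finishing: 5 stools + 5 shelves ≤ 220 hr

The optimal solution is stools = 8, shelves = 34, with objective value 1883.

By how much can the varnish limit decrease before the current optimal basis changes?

30

Binding constraints: carpentry, varnish. The basis is B = [[4,5],[1,5]] with det 15.
Per unit decrease in varnish, x* moves by d = (0.3333, -0.2667).
The basis stays optimal until finishing becomes binding; allowable decrease = 30 L.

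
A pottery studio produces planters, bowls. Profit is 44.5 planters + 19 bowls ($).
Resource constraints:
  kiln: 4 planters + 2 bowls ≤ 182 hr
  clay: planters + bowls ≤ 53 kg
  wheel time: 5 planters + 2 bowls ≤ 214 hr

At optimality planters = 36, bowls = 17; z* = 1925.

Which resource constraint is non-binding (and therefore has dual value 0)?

kiln

kiln: 178/182 (slack 4)
clay: 53/53 (binding)
wheel time: 214/214 (binding)
By complementary slackness, a constraint with positive slack has shadow price 0 → kiln.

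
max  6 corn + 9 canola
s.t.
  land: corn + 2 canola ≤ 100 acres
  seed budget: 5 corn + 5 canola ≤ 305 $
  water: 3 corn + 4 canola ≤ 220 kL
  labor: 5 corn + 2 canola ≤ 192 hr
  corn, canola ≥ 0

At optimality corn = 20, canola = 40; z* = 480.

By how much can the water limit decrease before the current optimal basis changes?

20

Binding constraints: land, water. The basis is B = [[1,2],[3,4]] with det -2.
Per unit decrease in water, x* moves by d = (-1, 0.5).
The basis stays optimal until corn reaches 0; allowable decrease = 20 kL.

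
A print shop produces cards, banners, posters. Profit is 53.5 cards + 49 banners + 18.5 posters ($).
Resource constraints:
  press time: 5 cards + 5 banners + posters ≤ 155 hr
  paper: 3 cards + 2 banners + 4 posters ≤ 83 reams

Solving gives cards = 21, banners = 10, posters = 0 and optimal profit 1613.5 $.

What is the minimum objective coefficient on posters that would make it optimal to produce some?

Check each constraint at x*: press time 155/155 (tight); paper 83/83 (tight).
Dual feasibility on the basic columns requires 5·y_press time + 3·y_paper = 53.5, 5·y_press time + 2·y_paper = 49.
→ y_press time = 8 and y_paper = 4.5.
posters enters the basis when its profit ≥ yᵀa₃ = 8·1 + 4.5·4 = 26.

26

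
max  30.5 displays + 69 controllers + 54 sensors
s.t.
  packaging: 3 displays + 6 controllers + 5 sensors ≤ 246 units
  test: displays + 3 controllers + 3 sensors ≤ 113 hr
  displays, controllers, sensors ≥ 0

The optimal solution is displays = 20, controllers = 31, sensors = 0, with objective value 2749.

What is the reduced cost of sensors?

-7.5

Both packaging and test are binding at x*.
The binding rows give the dual system: 3·y_packaging + 1·y_test = 30.5 and 6·y_packaging + 3·y_test = 69.
→ y_packaging = 7.5 and y_test = 8.
Reduced cost of sensors: c₃ − yᵀa₃ = 54 − (7.5·5 + 8·3) = 54 − 61.5 = -7.5.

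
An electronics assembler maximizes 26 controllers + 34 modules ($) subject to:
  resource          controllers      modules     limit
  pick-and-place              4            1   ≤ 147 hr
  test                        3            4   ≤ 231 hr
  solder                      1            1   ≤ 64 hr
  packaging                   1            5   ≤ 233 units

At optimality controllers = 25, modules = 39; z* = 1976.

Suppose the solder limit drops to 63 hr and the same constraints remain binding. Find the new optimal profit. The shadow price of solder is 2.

1974

Δb = -1, so new z* = 1976 + (2)·(-1) = 1976 − 2 = 1974.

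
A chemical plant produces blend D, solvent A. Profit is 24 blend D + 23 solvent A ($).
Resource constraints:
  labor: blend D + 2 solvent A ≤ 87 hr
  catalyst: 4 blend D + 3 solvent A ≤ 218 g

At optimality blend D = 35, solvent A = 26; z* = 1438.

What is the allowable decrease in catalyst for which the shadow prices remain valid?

Binding constraints: labor, catalyst. The basis is B = [[1,2],[4,3]] with det -5.
Per unit decrease in catalyst, x* moves by d = (-0.4, 0.2).
The basis stays optimal until blend D reaches 0; allowable decrease = 87.5 g.

87.5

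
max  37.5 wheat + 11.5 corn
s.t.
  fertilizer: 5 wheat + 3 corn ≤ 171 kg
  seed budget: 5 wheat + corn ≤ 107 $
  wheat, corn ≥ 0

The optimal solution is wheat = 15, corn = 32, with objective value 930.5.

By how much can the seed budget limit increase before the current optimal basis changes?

64

Binding constraints: fertilizer, seed budget. The basis is B = [[5,3],[5,1]] with det -10.
Per unit increase in seed budget, x* moves by d = (0.3, -0.5).
The basis stays optimal until corn reaches 0; allowable increase = 64 $.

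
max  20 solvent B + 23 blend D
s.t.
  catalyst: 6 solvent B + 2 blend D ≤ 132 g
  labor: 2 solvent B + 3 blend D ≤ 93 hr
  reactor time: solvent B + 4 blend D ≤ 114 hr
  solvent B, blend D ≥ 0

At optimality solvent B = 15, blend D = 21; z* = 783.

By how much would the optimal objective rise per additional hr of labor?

Binding: catalyst and labor. Non-binding: reactor time (15 unused).
Slack constraints have shadow price 0 (complementary slackness).
Dual feasibility on the basic columns requires 6·y_catalyst + 2·y_labor = 20, 2·y_catalyst + 3·y_labor = 23.
This yields shadow prices y_catalyst = 1, y_labor = 7.
Shadow price of labor = 7.

7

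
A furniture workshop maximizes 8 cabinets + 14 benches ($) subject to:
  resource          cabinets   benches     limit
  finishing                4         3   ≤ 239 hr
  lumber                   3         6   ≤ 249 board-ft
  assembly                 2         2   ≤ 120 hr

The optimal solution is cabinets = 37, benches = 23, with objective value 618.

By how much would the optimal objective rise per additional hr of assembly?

1

Binding: lumber and assembly. Non-binding: finishing (22 unused).
Slack constraints have shadow price 0 (complementary slackness).
From A_Bᵀ y = c: 3·y_lumber + 2·y_assembly = 8; 6·y_lumber + 2·y_assembly = 14.
Solving: y_lumber = 2, y_assembly = 1.
Shadow price of assembly = 1.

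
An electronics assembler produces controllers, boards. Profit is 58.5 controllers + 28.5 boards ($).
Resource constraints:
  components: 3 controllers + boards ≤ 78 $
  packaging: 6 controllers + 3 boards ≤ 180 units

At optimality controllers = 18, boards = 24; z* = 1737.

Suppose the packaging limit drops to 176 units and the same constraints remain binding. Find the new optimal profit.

Check each constraint at x*: components 78/78 (tight); packaging 180/180 (tight).
From A_Bᵀ y = c: 3·y_components + 6·y_packaging = 58.5; 1·y_components + 3·y_packaging = 28.5.
Solving: y_components = 1.5, y_packaging = 9.
Δz = y_packaging·Δb = 9 × (-4) = -36, so new z* = 1737 − 36 = 1701.

1701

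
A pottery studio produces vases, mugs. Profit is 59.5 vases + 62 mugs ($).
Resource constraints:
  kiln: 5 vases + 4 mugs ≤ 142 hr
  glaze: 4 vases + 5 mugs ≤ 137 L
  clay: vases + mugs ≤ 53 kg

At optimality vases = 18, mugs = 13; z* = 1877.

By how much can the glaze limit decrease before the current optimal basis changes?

23.4

Binding constraints: kiln, glaze. The basis is B = [[5,4],[4,5]] with det 9.
Per unit decrease in glaze, x* moves by d = (0.4444, -0.5556).
The basis stays optimal until mugs reaches 0; allowable decrease = 23.4 L.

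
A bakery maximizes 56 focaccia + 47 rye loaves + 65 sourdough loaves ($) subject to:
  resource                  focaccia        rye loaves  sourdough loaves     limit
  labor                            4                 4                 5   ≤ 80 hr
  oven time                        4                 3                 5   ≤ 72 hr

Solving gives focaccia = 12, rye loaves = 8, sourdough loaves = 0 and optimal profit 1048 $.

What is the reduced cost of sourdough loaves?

At the optimum: labor uses 80 of 80 (binding); oven time uses 72 of 72 (binding).
From A_Bᵀ y = c: 4·y_labor + 4·y_oven time = 56; 4·y_labor + 3·y_oven time = 47.
→ y_labor = 5 and y_oven time = 9.
Reduced cost of sourdough loaves: c₃ − yᵀa₃ = 65 − (5·5 + 9·5) = 65 − 70 = -5.

-5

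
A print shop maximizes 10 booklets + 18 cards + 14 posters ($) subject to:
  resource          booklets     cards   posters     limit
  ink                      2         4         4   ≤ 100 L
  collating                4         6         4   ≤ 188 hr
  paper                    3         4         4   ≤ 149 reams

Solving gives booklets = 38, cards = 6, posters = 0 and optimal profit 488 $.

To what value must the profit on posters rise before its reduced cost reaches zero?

Check each constraint at x*: ink 100/100 (tight); collating 188/188 (tight); paper 138/149 (slack 11).
Since paper is not tight, its dual is 0.
The binding rows give the dual system: 2·y_ink + 4·y_collating = 10 and 4·y_ink + 6·y_collating = 18.
This yields shadow prices y_ink = 3, y_collating = 1.
posters enters the basis when its profit ≥ yᵀa₃ = 3·4 + 1·4 = 16.

16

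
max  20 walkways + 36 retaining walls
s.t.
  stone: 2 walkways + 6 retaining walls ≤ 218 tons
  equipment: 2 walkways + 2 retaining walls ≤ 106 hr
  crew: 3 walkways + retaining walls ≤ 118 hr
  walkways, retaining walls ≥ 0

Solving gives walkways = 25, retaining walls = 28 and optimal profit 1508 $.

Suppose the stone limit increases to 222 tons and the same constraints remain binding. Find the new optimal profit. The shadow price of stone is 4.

Δb = 4, so new z* = 1508 + (4)·(4) = 1508 + 16 = 1524.

1524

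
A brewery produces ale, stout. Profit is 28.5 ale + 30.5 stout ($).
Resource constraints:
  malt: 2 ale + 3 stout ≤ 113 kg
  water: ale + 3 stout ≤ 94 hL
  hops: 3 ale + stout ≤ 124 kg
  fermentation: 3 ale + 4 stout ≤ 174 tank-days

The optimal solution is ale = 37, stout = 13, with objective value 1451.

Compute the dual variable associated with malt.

Binding: malt and hops. Non-binding: water (18 unused), fermentation (11 unused).
By complementary slackness, y = 0 for the non-binding constraints.
From A_Bᵀ y = c: 2·y_malt + 3·y_hops = 28.5; 3·y_malt + 1·y_hops = 30.5.
Solving: y_malt = 9, y_hops = 3.5.
Shadow price of malt = 9.

9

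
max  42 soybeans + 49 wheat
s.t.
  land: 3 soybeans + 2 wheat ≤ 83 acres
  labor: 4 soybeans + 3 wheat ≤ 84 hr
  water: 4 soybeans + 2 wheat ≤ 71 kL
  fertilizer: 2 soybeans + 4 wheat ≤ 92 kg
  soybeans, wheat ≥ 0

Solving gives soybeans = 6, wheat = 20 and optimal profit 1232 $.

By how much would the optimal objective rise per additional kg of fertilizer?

At the optimum: land uses 58 of 83 (slack = 25); labor uses 84 of 84 (binding); water uses 64 of 71 (slack = 7); fertilizer uses 92 of 92 (binding).
By complementary slackness, y = 0 for the non-binding constraints.
The binding rows give the dual system: 4·y_labor + 2·y_fertilizer = 42 and 3·y_labor + 4·y_fertilizer = 49.
This yields shadow prices y_labor = 7, y_fertilizer = 7.
Shadow price of fertilizer = 7.

7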